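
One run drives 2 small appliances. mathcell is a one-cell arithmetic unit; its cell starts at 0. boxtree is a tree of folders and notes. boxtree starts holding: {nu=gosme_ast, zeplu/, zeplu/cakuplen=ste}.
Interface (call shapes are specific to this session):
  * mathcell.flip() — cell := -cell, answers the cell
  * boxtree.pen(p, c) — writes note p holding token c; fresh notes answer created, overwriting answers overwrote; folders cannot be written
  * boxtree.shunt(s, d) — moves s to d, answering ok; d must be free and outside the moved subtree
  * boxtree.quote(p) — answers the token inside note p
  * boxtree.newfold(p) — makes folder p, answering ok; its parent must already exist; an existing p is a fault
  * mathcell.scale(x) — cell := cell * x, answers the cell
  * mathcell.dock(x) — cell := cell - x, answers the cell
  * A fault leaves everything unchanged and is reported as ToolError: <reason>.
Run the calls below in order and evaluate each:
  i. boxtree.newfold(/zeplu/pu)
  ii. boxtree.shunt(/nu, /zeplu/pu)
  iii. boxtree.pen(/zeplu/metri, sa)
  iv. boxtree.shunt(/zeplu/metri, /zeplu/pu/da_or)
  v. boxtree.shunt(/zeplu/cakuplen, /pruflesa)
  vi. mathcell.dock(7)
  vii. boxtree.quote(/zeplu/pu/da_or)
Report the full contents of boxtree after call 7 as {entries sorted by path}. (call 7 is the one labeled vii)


Answer: {nu=gosme_ast, pruflesa=ste, zeplu/, zeplu/pu/, zeplu/pu/da_or=sa}

Derivation:
! 1. newfold(p→/zeplu/pu) => ok
! 2. shunt(s→/nu, d→/zeplu/pu) => ToolError: exists
! 3. pen(p→/zeplu/metri, c→sa) => created
! 4. shunt(s→/zeplu/metri, d→/zeplu/pu/da_or) => ok
! 5. shunt(s→/zeplu/cakuplen, d→/pruflesa) => ok
! 6. dock(x→7) => -7
! 7. quote(p→/zeplu/pu/da_or) => sa


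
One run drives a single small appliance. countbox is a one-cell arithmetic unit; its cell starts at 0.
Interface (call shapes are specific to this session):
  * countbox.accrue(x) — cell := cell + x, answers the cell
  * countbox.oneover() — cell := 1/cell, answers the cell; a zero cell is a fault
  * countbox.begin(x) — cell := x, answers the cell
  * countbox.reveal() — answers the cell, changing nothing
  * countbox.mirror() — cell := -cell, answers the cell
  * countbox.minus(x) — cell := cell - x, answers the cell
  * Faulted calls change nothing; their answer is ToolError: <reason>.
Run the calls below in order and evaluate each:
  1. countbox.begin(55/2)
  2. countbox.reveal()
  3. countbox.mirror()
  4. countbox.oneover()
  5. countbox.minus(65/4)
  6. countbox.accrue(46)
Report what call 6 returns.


-> countbox.begin(x: 55/2)
<- 55/2
-> countbox.reveal()
<- 55/2
-> countbox.mirror()
<- -55/2
-> countbox.oneover()
<- -2/55
-> countbox.minus(x: 65/4)
<- -3583/220
-> countbox.accrue(x: 46)
<- 6537/220

Answer: 6537/220


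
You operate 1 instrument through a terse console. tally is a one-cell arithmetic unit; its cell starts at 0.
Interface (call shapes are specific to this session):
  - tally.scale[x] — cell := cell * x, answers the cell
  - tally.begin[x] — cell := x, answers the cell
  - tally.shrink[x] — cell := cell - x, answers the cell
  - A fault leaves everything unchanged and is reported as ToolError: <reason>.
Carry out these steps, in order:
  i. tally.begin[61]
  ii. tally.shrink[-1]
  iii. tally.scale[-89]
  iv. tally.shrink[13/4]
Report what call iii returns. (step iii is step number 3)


Answer: -5518

Derivation:
> tally.begin x=61
= 61
> tally.shrink x=-1
= 62
> tally.scale x=-89
= -5518
> tally.shrink x=13/4
= -22085/4


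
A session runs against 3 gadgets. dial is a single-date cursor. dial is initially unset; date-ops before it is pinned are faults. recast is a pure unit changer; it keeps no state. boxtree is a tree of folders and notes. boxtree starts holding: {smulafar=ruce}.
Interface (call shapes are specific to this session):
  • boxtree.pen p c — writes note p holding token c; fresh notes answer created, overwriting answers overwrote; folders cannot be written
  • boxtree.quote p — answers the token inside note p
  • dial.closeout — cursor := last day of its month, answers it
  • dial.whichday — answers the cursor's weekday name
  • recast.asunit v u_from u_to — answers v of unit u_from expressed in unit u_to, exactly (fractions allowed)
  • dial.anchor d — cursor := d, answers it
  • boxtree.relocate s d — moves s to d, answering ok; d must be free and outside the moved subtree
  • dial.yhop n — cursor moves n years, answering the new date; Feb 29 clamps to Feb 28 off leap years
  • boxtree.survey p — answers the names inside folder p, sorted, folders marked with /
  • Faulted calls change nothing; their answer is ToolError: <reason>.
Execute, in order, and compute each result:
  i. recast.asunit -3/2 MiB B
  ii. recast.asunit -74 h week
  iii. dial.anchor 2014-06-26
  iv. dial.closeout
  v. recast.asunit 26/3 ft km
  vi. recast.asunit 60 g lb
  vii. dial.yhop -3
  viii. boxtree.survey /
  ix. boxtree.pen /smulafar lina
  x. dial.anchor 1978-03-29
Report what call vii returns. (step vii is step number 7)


Answer: 2011-06-30

Derivation:
Act: recast.asunit[v=-3/2; u_from=MiB; u_to=B]
Obs: -1572864
Act: recast.asunit[v=-74; u_from=h; u_to=week]
Obs: -37/84
Act: dial.anchor[d=2014-06-26]
Obs: 2014-06-26
Act: dial.closeout[]
Obs: 2014-06-30
Act: recast.asunit[v=26/3; u_from=ft; u_to=km]
Obs: 1651/625000
Act: recast.asunit[v=60; u_from=g; u_to=lb]
Obs: 6000000/45359237
Act: dial.yhop[n=-3]
Obs: 2011-06-30
Act: boxtree.survey[p=/]
Obs: [smulafar]
Act: boxtree.pen[p=/smulafar; c=lina]
Obs: overwrote
Act: dial.anchor[d=1978-03-29]
Obs: 1978-03-29


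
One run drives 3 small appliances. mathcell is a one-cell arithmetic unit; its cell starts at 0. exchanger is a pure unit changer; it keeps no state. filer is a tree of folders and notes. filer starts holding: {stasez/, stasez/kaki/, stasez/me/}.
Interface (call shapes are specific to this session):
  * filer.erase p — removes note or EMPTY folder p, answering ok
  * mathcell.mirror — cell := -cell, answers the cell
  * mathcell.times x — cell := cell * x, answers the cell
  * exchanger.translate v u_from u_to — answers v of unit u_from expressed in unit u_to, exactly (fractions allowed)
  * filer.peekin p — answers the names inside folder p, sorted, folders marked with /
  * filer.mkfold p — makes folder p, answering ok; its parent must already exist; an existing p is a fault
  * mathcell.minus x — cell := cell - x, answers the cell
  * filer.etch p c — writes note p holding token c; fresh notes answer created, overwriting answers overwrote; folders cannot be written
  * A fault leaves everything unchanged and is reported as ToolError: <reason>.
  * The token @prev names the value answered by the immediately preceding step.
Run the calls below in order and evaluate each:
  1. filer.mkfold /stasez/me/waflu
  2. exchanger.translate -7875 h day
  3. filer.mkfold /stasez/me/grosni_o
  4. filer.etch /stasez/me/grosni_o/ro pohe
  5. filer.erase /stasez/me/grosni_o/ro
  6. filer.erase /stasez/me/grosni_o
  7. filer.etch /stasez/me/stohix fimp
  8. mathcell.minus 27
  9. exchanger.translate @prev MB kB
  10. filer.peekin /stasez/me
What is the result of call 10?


Answer: [stohix, waflu/]

Derivation:
I try mkfold with p: /stasez/me/waflu: ok.
Invoking translate with v: -7875, u_from: h, u_to: day, → -2625/8.
I try mkfold with p: /stasez/me/grosni_o, and get ok.
I invoke etch with p: /stasez/me/grosni_o/ro, c: pohe, and observe created.
Calling erase with p: /stasez/me/grosni_o/ro, — result: ok.
Now I run erase with p: /stasez/me/grosni_o, and observe ok.
Invoking etch with p: /stasez/me/stohix, c: fimp, → created.
Using minus with x: 27, and get -27.
Now I run translate with v: @prev, u_from: MB, u_to: kB: -27000.
I invoke peekin with p: /stasez/me, and observe [stohix, waflu/].


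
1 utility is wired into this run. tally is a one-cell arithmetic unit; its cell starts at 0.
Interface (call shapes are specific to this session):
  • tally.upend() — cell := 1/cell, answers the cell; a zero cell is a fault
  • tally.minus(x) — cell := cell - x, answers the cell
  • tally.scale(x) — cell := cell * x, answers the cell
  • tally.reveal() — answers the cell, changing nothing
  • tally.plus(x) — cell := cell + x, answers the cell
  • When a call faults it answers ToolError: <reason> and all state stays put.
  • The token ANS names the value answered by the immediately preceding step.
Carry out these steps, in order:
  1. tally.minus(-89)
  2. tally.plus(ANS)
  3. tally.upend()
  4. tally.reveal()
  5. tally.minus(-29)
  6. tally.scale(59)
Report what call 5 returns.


I call minus(x=-89): 89.
I try plus(x=ANS), and observe 178.
Calling upend(), and get 1/178.
Now I run reveal(), and see 1/178.
I call minus(x=-29), — result: 5163/178.
I run scale(x=59), which returns 304617/178.

Answer: 5163/178


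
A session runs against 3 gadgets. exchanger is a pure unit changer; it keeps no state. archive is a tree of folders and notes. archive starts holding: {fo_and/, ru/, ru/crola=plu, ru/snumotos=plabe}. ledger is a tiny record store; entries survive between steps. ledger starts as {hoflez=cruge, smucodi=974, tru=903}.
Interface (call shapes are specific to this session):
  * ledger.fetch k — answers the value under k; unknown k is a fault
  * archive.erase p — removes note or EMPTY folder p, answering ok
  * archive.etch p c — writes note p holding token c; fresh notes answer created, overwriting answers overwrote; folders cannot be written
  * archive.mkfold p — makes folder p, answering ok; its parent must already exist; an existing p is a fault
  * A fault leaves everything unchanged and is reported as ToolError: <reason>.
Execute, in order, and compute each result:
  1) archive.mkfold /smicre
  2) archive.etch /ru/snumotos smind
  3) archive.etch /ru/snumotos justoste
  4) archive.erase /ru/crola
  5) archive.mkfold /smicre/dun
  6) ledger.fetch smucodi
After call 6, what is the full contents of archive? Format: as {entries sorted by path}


Answer: {fo_and/, ru/, ru/snumotos=justoste, smicre/, smicre/dun/}

Derivation:
// 1. mkfold(/smicre) : ok
// 2. etch(/ru/snumotos, smind) : overwrote
// 3. etch(/ru/snumotos, justoste) : overwrote
// 4. erase(/ru/crola) : ok
// 5. mkfold(/smicre/dun) : ok
// 6. fetch(smucodi) : 974


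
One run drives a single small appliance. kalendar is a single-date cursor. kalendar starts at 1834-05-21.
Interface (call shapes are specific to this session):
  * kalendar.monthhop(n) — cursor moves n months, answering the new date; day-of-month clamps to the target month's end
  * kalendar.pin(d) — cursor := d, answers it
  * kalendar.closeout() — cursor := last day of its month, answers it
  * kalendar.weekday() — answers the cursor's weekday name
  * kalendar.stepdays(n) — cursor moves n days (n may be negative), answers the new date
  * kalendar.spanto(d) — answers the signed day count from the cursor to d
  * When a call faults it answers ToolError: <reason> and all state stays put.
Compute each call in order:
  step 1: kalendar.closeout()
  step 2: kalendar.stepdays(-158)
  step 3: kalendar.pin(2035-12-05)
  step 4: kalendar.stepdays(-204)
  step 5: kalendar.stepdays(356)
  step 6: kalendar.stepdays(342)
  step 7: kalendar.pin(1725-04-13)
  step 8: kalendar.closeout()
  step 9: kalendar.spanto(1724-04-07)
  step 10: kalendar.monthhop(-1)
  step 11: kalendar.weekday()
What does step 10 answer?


Using kalendar.closeout(), and get 1834-05-31.
I try kalendar.stepdays passing n: -158, → 1833-12-24.
I invoke kalendar.pin passing d: 2035-12-05, which returns 2035-12-05.
Now I run kalendar.stepdays passing n: -204, and see 2035-05-15.
Now I run kalendar.stepdays passing n: 356, giving 2036-05-05.
I invoke kalendar.stepdays passing n: 342, — result: 2037-04-12.
I invoke kalendar.pin passing d: 1725-04-13, and observe 1725-04-13.
Invoking kalendar.closeout(), yielding 1725-04-30.
I use kalendar.spanto passing d: 1724-04-07, yielding -388.
Next I call kalendar.monthhop passing n: -1, yielding 1725-03-30.
Now I run kalendar.weekday, giving Friday.

Answer: 1725-03-30


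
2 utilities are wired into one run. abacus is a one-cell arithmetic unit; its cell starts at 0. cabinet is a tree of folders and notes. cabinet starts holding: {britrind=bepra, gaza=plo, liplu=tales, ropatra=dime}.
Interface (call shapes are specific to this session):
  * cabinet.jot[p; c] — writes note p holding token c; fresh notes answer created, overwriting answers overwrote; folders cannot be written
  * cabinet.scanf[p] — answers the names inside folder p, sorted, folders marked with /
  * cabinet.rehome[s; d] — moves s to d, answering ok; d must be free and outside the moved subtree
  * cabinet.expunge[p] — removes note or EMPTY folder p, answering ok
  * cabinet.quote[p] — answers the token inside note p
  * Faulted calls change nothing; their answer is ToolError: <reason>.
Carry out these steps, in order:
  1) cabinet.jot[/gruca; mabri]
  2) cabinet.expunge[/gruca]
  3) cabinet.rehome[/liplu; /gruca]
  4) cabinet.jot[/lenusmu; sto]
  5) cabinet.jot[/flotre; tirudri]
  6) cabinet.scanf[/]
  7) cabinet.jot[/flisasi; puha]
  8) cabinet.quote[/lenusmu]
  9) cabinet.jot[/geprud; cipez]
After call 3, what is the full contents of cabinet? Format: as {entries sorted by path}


Answer: {britrind=bepra, gaza=plo, gruca=tales, ropatra=dime}

Derivation:
# 1. jot(p: /gruca, c: mabri) -> created
# 2. expunge(p: /gruca) -> ok
# 3. rehome(s: /liplu, d: /gruca) -> ok
# 4. jot(p: /lenusmu, c: sto) -> created
# 5. jot(p: /flotre, c: tirudri) -> created
# 6. scanf(p: /) -> [britrind, flotre, gaza, gruca, lenusmu, ropatra]
# 7. jot(p: /flisasi, c: puha) -> created
# 8. quote(p: /lenusmu) -> sto
# 9. jot(p: /geprud, c: cipez) -> created


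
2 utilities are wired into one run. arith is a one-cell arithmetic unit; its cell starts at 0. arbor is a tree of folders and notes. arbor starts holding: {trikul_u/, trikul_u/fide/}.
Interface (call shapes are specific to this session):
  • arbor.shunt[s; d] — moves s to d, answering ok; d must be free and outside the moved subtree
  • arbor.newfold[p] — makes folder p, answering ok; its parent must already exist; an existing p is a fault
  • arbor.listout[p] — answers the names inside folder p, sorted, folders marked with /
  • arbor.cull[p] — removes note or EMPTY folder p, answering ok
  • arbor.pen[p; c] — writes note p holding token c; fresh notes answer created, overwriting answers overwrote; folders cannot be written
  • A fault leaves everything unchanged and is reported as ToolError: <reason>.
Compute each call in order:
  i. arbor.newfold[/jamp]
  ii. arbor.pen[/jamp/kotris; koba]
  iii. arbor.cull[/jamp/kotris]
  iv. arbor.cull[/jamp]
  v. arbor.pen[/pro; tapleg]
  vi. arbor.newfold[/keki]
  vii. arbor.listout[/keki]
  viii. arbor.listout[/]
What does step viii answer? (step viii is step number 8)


→ arbor.newfold(p→/jamp)
← ok
→ arbor.pen(p→/jamp/kotris, c→koba)
← created
→ arbor.cull(p→/jamp/kotris)
← ok
→ arbor.cull(p→/jamp)
← ok
→ arbor.pen(p→/pro, c→tapleg)
← created
→ arbor.newfold(p→/keki)
← ok
→ arbor.listout(p→/keki)
← []
→ arbor.listout(p→/)
← [keki/, pro, trikul_u/]

Answer: [keki/, pro, trikul_u/]


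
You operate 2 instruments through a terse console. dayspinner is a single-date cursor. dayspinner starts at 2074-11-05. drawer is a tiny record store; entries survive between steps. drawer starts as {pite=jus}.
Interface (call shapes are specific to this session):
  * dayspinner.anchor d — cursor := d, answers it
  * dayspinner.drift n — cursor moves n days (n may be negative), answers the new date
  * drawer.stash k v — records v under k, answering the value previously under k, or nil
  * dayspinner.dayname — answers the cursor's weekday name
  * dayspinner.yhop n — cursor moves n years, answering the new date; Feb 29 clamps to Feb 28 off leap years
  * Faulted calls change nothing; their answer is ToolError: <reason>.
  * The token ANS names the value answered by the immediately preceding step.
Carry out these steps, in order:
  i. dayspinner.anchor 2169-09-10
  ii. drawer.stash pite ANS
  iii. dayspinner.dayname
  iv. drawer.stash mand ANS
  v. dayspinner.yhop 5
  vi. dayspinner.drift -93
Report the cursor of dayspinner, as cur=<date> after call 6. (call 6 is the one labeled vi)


-> dayspinner.anchor(d='2169-09-10')
<- 2169-09-10
-> drawer.stash(k='pite', v='ANS')
<- jus
-> dayspinner.dayname()
<- Sunday
-> drawer.stash(k='mand', v='ANS')
<- nil
-> dayspinner.yhop(n='5')
<- 2174-09-10
-> dayspinner.drift(n='-93')
<- 2174-06-09

Answer: cur=2174-06-09


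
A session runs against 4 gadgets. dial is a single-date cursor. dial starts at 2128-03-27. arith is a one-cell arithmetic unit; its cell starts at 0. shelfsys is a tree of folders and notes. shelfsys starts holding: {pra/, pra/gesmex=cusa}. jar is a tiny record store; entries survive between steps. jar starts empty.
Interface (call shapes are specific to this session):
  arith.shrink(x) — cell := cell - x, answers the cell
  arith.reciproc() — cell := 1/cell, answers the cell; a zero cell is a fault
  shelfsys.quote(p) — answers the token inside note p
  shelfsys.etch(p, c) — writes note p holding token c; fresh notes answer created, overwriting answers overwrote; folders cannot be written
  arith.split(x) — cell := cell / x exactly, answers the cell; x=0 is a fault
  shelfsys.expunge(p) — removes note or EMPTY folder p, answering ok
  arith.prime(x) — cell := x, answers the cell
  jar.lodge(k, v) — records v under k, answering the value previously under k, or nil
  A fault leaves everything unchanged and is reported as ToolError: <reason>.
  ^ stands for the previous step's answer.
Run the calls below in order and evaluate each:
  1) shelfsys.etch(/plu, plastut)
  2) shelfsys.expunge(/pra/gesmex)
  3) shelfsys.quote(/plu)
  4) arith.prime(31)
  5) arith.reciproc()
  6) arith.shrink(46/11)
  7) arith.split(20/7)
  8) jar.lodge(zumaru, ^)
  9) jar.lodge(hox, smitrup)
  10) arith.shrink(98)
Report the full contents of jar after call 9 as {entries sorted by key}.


Answer: {hox=smitrup, zumaru=-1981/1364}

Derivation:
-- 1. etch(/plu, plastut) ~> created
-- 2. expunge(/pra/gesmex) ~> ok
-- 3. quote(/plu) ~> plastut
-- 4. prime(31) ~> 31
-- 5. reciproc() ~> 1/31
-- 6. shrink(46/11) ~> -1415/341
-- 7. split(20/7) ~> -1981/1364
-- 8. lodge(zumaru, ^) ~> nil
-- 9. lodge(hox, smitrup) ~> nil
-- 10. shrink(98) ~> -135653/1364


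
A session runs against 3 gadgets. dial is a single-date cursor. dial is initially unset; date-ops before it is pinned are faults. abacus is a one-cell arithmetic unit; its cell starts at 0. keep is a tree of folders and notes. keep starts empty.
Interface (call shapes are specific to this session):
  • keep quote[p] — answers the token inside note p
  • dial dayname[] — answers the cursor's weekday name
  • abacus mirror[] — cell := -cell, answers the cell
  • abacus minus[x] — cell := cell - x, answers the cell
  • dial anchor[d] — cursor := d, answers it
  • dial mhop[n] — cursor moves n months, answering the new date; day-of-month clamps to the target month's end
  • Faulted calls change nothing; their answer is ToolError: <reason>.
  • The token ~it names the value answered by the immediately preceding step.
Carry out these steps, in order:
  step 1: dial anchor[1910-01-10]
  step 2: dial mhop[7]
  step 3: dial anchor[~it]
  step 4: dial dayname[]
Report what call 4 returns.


> dial anchor d=1910-01-10
[out] 1910-01-10
> dial mhop n=7
[out] 1910-08-10
> dial anchor d=~it
[out] 1910-08-10
> dial dayname
[out] Wednesday

Answer: Wednesday


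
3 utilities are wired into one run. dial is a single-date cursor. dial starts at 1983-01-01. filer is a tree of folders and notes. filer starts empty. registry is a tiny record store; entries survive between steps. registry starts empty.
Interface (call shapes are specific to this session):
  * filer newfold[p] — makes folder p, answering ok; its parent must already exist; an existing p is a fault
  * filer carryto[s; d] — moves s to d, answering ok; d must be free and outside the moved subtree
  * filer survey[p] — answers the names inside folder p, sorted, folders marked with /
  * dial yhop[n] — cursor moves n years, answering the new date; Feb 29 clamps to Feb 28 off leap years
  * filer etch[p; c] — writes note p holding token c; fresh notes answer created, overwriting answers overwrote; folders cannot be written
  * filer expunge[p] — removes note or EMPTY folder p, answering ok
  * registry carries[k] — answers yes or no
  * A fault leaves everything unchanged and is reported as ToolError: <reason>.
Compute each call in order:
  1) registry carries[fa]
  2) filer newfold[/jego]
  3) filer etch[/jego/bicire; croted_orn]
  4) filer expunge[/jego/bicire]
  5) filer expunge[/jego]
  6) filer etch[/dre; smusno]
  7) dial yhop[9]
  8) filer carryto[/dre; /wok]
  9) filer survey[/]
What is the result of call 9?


Answer: [wok]

Derivation:
# registry carries(k: fa) ~> no
# filer newfold(p: /jego) ~> ok
# filer etch(p: /jego/bicire, c: croted_orn) ~> created
# filer expunge(p: /jego/bicire) ~> ok
# filer expunge(p: /jego) ~> ok
# filer etch(p: /dre, c: smusno) ~> created
# dial yhop(n: 9) ~> 1992-01-01
# filer carryto(s: /dre, d: /wok) ~> ok
# filer survey(p: /) ~> [wok]


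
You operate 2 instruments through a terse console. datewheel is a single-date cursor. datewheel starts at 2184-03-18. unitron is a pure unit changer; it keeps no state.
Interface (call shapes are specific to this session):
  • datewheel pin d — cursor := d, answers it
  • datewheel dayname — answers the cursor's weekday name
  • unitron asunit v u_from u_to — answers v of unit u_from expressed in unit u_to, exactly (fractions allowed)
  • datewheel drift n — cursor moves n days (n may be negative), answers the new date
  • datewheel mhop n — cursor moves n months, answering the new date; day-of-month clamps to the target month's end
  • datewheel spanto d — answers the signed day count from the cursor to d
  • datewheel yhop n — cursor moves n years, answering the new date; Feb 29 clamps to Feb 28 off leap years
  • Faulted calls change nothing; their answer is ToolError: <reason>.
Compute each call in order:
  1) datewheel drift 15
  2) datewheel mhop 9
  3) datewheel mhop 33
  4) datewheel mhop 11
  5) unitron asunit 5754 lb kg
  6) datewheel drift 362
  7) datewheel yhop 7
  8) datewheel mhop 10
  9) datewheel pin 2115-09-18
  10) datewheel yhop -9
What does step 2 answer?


Answer: 2185-01-02

Derivation:
==> datewheel drift(n='15')
<== 2184-04-02
==> datewheel mhop(n='9')
<== 2185-01-02
==> datewheel mhop(n='33')
<== 2187-10-02
==> datewheel mhop(n='11')
<== 2188-09-02
==> unitron asunit(v='5754', u_from='lb', u_to='kg')
<== 130498524849/50000000
==> datewheel drift(n='362')
<== 2189-08-30
==> datewheel yhop(n='7')
<== 2196-08-30
==> datewheel mhop(n='10')
<== 2197-06-30
==> datewheel pin(d='2115-09-18')
<== 2115-09-18
==> datewheel yhop(n='-9')
<== 2106-09-18


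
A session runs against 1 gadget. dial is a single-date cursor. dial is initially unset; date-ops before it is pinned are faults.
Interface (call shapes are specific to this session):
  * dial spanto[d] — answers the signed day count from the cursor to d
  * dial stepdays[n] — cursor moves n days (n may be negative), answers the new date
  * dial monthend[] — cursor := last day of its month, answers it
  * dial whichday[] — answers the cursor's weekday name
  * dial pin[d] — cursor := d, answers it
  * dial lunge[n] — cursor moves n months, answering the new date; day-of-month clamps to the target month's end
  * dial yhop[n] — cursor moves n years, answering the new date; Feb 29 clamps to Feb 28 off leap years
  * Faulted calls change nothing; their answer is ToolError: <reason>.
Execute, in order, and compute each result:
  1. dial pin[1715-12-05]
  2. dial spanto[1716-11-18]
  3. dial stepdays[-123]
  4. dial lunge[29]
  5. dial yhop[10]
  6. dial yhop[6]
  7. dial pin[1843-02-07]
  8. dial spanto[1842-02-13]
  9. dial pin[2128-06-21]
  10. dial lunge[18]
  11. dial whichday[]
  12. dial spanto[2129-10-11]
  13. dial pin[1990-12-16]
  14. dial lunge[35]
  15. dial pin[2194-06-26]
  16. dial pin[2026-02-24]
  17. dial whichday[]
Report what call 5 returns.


Answer: 1728-01-04

Derivation:
CALL dial pin[d→1715-12-05]
RET  1715-12-05
CALL dial spanto[d→1716-11-18]
RET  349
CALL dial stepdays[n→-123]
RET  1715-08-04
CALL dial lunge[n→29]
RET  1718-01-04
CALL dial yhop[n→10]
RET  1728-01-04
CALL dial yhop[n→6]
RET  1734-01-04
CALL dial pin[d→1843-02-07]
RET  1843-02-07
CALL dial spanto[d→1842-02-13]
RET  -359
CALL dial pin[d→2128-06-21]
RET  2128-06-21
CALL dial lunge[n→18]
RET  2129-12-21
CALL dial whichday[]
RET  Wednesday
CALL dial spanto[d→2129-10-11]
RET  -71
CALL dial pin[d→1990-12-16]
RET  1990-12-16
CALL dial lunge[n→35]
RET  1993-11-16
CALL dial pin[d→2194-06-26]
RET  2194-06-26
CALL dial pin[d→2026-02-24]
RET  2026-02-24
CALL dial whichday[]
RET  Tuesday


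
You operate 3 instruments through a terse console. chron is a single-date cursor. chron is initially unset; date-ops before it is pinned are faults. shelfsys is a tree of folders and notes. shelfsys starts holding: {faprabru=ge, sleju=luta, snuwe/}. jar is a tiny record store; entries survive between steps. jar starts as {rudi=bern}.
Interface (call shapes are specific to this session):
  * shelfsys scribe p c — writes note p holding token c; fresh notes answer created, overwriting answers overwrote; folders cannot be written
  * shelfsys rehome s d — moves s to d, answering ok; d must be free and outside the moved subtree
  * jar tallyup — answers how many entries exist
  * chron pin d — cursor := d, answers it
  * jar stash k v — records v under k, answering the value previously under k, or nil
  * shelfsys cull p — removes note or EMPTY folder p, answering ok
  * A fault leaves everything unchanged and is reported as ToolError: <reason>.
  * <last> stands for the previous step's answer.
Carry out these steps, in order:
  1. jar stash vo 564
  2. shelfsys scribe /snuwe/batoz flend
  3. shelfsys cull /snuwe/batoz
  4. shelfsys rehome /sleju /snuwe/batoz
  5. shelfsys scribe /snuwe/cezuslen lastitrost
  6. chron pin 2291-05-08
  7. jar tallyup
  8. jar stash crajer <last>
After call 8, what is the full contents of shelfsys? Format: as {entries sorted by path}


Answer: {faprabru=ge, snuwe/, snuwe/batoz=luta, snuwe/cezuslen=lastitrost}

Derivation:
% jar stash k=vo v=564
= nil
% shelfsys scribe p=/snuwe/batoz c=flend
= created
% shelfsys cull p=/snuwe/batoz
= ok
% shelfsys rehome s=/sleju d=/snuwe/batoz
= ok
% shelfsys scribe p=/snuwe/cezuslen c=lastitrost
= created
% chron pin d=2291-05-08
= 2291-05-08
% jar tallyup
= 2
% jar stash k=crajer v=<last>
= nil


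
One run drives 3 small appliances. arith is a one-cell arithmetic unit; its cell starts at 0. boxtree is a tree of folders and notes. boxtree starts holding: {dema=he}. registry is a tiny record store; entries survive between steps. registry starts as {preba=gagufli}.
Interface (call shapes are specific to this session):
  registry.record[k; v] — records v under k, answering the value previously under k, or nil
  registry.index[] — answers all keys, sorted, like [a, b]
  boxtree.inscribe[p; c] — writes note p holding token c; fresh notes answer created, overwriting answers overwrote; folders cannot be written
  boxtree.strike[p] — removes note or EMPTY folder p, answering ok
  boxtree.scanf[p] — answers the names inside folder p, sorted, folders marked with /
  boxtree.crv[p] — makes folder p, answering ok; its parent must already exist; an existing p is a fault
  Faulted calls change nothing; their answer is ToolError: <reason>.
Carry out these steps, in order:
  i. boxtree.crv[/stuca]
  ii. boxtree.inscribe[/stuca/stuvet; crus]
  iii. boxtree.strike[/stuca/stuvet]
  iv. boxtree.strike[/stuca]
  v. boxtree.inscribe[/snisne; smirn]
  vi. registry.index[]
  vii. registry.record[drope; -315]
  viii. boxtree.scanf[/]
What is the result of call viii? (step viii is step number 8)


I try crv using /stuca, → ok.
Then inscribe using /stuca/stuvet, crus, and get created.
I invoke strike using /stuca/stuvet, and observe ok.
Invoking strike using /stuca, giving ok.
Calling inscribe using /snisne, smirn, yielding created.
Then index, giving [preba].
Next I call record using drope, -315, — result: nil.
Next I call scanf using /, giving [dema, snisne].

Answer: [dema, snisne]


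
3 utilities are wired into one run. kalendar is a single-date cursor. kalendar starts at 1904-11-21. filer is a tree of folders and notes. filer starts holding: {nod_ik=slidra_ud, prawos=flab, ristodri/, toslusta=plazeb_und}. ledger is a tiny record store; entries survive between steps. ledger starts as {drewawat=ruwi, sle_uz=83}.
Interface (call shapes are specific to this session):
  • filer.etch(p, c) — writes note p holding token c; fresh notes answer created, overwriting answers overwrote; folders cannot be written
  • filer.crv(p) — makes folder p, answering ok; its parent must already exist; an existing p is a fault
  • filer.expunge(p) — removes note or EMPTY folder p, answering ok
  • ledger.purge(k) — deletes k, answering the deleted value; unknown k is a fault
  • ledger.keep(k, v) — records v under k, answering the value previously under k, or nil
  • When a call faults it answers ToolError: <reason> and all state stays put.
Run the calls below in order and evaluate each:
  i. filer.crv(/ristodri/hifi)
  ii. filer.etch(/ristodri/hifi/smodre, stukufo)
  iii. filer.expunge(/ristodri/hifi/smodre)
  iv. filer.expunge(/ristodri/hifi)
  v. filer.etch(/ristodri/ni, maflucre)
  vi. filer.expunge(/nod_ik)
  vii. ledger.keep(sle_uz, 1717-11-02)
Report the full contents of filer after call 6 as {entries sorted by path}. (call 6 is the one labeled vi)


Answer: {prawos=flab, ristodri/, ristodri/ni=maflucre, toslusta=plazeb_und}

Derivation:
-> filer.crv(p=/ristodri/hifi)
<- ok
-> filer.etch(p=/ristodri/hifi/smodre, c=stukufo)
<- created
-> filer.expunge(p=/ristodri/hifi/smodre)
<- ok
-> filer.expunge(p=/ristodri/hifi)
<- ok
-> filer.etch(p=/ristodri/ni, c=maflucre)
<- created
-> filer.expunge(p=/nod_ik)
<- ok
-> ledger.keep(k=sle_uz, v=1717-11-02)
<- 83


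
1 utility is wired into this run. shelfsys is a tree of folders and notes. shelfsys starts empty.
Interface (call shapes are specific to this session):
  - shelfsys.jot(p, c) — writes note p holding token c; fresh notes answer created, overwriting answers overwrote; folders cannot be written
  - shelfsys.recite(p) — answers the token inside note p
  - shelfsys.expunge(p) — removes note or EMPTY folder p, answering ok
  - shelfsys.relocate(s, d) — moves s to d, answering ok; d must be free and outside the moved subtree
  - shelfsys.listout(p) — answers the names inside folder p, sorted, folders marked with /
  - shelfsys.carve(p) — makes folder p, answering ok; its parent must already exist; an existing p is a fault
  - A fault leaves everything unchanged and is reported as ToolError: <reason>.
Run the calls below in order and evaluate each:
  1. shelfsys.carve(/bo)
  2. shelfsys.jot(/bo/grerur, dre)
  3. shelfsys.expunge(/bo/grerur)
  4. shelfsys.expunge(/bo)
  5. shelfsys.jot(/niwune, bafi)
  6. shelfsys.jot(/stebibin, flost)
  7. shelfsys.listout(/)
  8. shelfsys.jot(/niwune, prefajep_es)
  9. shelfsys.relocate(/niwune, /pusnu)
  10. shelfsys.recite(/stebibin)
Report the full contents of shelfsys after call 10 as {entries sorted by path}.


Answer: {pusnu=prefajep_es, stebibin=flost}

Derivation:
> shelfsys.carve p→/bo
= ok
> shelfsys.jot p→/bo/grerur c→dre
= created
> shelfsys.expunge p→/bo/grerur
= ok
> shelfsys.expunge p→/bo
= ok
> shelfsys.jot p→/niwune c→bafi
= created
> shelfsys.jot p→/stebibin c→flost
= created
> shelfsys.listout p→/
= [niwune, stebibin]
> shelfsys.jot p→/niwune c→prefajep_es
= overwrote
> shelfsys.relocate s→/niwune d→/pusnu
= ok
> shelfsys.recite p→/stebibin
= flost


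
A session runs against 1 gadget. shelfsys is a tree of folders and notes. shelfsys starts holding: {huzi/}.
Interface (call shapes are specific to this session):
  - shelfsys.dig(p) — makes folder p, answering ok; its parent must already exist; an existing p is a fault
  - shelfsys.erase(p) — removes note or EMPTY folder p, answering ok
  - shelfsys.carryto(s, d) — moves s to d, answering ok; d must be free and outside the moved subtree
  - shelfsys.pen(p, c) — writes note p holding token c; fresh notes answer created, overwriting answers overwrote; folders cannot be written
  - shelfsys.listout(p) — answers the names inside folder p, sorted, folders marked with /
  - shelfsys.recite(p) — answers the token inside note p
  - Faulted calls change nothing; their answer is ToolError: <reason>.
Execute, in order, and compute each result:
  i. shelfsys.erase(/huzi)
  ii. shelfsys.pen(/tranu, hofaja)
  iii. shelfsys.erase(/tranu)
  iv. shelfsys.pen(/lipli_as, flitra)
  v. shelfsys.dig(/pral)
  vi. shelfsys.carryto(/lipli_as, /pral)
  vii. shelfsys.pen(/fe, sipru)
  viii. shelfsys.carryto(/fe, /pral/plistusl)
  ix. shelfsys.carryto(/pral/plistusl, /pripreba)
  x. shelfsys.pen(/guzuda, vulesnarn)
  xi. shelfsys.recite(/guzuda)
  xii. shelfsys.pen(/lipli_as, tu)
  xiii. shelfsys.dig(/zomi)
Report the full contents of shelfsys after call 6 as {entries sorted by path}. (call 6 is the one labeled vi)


% erase p: /huzi
= ok
% pen p: /tranu c: hofaja
= created
% erase p: /tranu
= ok
% pen p: /lipli_as c: flitra
= created
% dig p: /pral
= ok
% carryto s: /lipli_as d: /pral
= ToolError: exists
% pen p: /fe c: sipru
= created
% carryto s: /fe d: /pral/plistusl
= ok
% carryto s: /pral/plistusl d: /pripreba
= ok
% pen p: /guzuda c: vulesnarn
= created
% recite p: /guzuda
= vulesnarn
% pen p: /lipli_as c: tu
= overwrote
% dig p: /zomi
= ok

Answer: {lipli_as=flitra, pral/}


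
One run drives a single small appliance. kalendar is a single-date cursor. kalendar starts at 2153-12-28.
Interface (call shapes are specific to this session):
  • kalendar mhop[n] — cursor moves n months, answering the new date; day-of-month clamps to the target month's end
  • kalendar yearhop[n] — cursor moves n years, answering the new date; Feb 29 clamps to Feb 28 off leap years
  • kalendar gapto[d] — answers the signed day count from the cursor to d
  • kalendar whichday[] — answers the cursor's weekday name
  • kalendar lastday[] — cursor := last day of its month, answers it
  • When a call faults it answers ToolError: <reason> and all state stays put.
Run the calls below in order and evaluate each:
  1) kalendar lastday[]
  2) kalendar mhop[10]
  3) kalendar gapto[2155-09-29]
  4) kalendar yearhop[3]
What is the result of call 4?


Answer: 2157-10-31

Derivation:
-> kalendar lastday()
<- 2153-12-31
-> kalendar mhop(n='10')
<- 2154-10-31
-> kalendar gapto(d='2155-09-29')
<- 333
-> kalendar yearhop(n='3')
<- 2157-10-31


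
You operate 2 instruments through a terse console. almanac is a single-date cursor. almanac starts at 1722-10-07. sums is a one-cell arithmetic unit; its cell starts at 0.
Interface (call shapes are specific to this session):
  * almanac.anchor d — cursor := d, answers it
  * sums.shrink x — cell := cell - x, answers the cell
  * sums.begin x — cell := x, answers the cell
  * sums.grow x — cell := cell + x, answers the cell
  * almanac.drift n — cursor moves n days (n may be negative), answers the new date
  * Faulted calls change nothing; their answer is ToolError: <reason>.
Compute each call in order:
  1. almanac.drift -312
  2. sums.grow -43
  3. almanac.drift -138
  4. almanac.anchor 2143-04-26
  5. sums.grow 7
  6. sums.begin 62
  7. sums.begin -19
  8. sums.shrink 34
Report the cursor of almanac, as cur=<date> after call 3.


Answer: cur=1721-07-14

Derivation:
Calling almanac.drift(n: -312), — result: 1721-11-29.
I use sums.grow(x: -43), and observe -43.
Then almanac.drift(n: -138), → 1721-07-14.
Using almanac.anchor(d: 2143-04-26), which returns 2143-04-26.
Next I call sums.grow(x: 7), which returns -36.
Calling sums.begin(x: 62), and see 62.
Now I run sums.begin(x: -19), — result: -19.
I use sums.shrink(x: 34), which returns -53.


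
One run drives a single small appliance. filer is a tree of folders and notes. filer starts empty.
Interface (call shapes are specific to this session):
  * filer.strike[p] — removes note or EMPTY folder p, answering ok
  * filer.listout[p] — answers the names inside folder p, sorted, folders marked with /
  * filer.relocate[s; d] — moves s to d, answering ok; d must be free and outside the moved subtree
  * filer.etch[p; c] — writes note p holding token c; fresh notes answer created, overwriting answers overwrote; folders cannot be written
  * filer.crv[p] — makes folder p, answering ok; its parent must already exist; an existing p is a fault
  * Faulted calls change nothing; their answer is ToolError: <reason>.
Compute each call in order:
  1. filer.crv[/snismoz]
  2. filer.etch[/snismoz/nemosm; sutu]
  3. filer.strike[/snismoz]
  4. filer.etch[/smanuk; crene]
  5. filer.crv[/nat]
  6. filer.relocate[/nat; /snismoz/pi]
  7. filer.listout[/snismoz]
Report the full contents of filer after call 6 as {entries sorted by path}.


Answer: {smanuk=crene, snismoz/, snismoz/nemosm=sutu, snismoz/pi/}

Derivation:
Act: filer.crv[p='/snismoz']
Obs: ok
Act: filer.etch[p='/snismoz/nemosm'; c='sutu']
Obs: created
Act: filer.strike[p='/snismoz']
Obs: ToolError: not empty
Act: filer.etch[p='/smanuk'; c='crene']
Obs: created
Act: filer.crv[p='/nat']
Obs: ok
Act: filer.relocate[s='/nat'; d='/snismoz/pi']
Obs: ok
Act: filer.listout[p='/snismoz']
Obs: [nemosm, pi/]


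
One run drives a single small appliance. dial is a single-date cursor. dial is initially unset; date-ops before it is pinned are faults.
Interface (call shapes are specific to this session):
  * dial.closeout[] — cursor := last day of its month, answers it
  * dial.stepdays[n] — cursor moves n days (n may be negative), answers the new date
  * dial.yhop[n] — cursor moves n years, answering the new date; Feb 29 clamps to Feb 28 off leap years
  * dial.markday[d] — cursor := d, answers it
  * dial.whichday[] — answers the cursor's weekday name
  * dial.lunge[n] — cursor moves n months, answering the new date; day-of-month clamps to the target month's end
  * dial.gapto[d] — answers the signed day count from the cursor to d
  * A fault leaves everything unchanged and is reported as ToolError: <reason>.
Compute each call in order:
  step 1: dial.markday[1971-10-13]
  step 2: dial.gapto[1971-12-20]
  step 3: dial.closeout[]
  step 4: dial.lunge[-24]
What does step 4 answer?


Answer: 1969-10-31

Derivation:
# dial.markday(d→1971-10-13) : 1971-10-13
# dial.gapto(d→1971-12-20) : 68
# dial.closeout() : 1971-10-31
# dial.lunge(n→-24) : 1969-10-31


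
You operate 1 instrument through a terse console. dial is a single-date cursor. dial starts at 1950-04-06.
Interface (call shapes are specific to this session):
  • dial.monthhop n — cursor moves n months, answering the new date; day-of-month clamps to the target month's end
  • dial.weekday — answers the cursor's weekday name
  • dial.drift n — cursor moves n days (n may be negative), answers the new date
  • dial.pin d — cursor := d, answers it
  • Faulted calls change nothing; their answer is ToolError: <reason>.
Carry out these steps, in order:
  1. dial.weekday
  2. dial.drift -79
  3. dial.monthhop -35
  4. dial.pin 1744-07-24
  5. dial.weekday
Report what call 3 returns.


# 1. dial.weekday() : Thursday
# 2. dial.drift(n→-79) : 1950-01-17
# 3. dial.monthhop(n→-35) : 1947-02-17
# 4. dial.pin(d→1744-07-24) : 1744-07-24
# 5. dial.weekday() : Friday

Answer: 1947-02-17


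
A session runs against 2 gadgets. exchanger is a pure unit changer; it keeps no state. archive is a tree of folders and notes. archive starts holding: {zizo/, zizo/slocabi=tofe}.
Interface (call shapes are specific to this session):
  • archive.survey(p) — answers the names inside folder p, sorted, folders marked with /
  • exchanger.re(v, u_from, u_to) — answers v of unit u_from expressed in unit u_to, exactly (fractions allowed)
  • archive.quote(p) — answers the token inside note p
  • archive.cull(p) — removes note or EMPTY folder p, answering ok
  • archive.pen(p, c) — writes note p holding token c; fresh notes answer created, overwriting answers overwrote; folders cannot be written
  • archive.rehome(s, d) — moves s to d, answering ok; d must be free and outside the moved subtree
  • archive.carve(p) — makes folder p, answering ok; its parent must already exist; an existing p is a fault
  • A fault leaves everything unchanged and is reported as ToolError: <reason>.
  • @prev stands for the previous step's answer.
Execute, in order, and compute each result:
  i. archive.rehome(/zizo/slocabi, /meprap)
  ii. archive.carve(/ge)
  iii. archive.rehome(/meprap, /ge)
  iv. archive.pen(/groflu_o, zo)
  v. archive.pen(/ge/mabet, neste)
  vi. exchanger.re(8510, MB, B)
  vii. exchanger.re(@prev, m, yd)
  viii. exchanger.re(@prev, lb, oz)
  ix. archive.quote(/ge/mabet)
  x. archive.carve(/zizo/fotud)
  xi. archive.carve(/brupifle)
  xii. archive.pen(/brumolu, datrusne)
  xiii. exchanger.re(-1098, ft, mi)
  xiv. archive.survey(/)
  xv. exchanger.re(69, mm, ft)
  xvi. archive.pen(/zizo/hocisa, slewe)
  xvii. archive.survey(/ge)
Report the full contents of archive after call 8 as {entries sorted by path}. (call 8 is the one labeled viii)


Answer: {ge/, ge/mabet=neste, groflu_o=zo, meprap=tofe, zizo/}

Derivation:
% rehome(s=/zizo/slocabi, d=/meprap) == ok
% carve(p=/ge) == ok
% rehome(s=/meprap, d=/ge) == ToolError: exists
% pen(p=/groflu_o, c=zo) == created
% pen(p=/ge/mabet, c=neste) == created
% re(v=8510, u_from=MB, u_to=B) == 8510000000
% re(v=@prev, u_from=m, u_to=yd) == 10637500000000/1143
% re(v=@prev, u_from=lb, u_to=oz) == 170200000000000/1143
% quote(p=/ge/mabet) == neste
% carve(p=/zizo/fotud) == ok
% carve(p=/brupifle) == ok
% pen(p=/brumolu, c=datrusne) == created
% re(v=-1098, u_from=ft, u_to=mi) == -183/880
% survey(p=/) == [brumolu, brupifle/, ge/, groflu_o, meprap, zizo/]
% re(v=69, u_from=mm, u_to=ft) == 115/508
% pen(p=/zizo/hocisa, c=slewe) == created
% survey(p=/ge) == [mabet]
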